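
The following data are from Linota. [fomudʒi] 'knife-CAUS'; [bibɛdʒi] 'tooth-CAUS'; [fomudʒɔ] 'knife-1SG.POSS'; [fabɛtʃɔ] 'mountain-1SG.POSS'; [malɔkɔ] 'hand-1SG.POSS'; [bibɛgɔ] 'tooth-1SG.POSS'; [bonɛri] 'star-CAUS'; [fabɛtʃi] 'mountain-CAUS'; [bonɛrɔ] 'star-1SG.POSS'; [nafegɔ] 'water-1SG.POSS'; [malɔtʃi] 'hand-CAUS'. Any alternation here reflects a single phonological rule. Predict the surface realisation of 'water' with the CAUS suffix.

The stem for 'tooth' ends in [g] in [bibɛgɔ] but [dʒ] in [bibɛdʒi].
Compare 'knife', with invariant [dʒ] in [fomudʒɔ] and [fomudʒi]: an analysis with underlying /dʒ/ and a rule producing [g] before the 1SG.POSS suffix would wrongly predict alternation here too.
The underlying segment must be /g/; /k/ and /g/ become palato-alveolar [tʃ] and [dʒ] before a front vowel, yielding [dʒ] there.
The one attested form of 'water', [nafegɔ], shows underlying /nafeg/. Applying the same rule before a front vowel gives [nafedʒi].

[nafedʒi]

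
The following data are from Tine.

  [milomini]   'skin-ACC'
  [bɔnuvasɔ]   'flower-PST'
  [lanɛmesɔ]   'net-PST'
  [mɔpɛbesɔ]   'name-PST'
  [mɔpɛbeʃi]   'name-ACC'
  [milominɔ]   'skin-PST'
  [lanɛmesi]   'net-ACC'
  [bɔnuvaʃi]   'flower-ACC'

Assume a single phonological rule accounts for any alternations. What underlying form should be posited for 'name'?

The root 'name' surfaces as [mɔpɛbesɔ] and [mɔpɛbeʃi], with a stem-final [s] ~ [ʃ] alternation.
Compare 'net', with invariant [s] in [lanɛmesɔ] and [lanɛmesi]: an analysis with underlying /s/ and a rule producing [ʃ] before the ACC suffix would wrongly predict alternation here too.
The underlying segment must be /ʃ/; palato-alveolar /ʃ/ becomes [s] when no front vowel follows, yielding [s] there.
Hence 'name' is /mɔpɛbeʃ/ underlyingly.

/mɔpɛbeʃ/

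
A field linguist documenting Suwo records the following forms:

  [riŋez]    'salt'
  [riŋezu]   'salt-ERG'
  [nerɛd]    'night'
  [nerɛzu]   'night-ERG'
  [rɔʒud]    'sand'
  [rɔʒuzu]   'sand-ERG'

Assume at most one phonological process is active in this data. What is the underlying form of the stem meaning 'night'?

The stem for 'night' ends in [d] in [nerɛd] but [z] in [nerɛzu].
But 'salt' keeps [z] in both environments ([riŋez], [riŋezu]), so there is no rule changing /z/ to [d] in isolation.
Therefore /d/ is basic and [z] is derived by intervocalic spirantization (voiced stops become fricatives between vowels).
So 'night' = /nerɛd/.

/nerɛd/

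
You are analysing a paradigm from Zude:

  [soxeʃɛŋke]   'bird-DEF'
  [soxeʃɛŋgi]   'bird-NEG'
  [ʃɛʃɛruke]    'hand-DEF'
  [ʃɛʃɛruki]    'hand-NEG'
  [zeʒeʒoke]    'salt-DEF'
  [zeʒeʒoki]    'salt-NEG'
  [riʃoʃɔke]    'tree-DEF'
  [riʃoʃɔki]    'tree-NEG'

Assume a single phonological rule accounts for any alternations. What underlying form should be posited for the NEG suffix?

/-gi/

The NEG morpheme has two allomorphs, [-gi] and [-ki].
The DEF suffix, which begins with [k], is invariant after every stem; so [k] is not altered by any rule here.
So the underlying form is /-gi/, and voiced stops become voiceless after a vowel.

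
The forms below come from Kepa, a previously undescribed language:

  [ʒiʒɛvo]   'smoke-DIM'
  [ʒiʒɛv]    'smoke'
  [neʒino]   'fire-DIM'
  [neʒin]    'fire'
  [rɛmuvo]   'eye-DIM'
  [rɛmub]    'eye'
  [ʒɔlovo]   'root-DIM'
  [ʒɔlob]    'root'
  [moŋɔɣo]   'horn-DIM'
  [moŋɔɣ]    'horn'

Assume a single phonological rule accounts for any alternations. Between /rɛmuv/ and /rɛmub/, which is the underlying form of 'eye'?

The root 'eye' surfaces as [rɛmuvo] and [rɛmub], with a stem-final [v] ~ [b] alternation.
The stem 'smoke' ([ʒiʒɛvo], [ʒiʒɛv]) shows [v] unchanged in both environments, so [v] cannot be basic with [b] derived in isolation.
Therefore /b/ is basic and [v] is derived by intervocalic spirantization (voiced stops become fricatives between vowels).

/rɛmub/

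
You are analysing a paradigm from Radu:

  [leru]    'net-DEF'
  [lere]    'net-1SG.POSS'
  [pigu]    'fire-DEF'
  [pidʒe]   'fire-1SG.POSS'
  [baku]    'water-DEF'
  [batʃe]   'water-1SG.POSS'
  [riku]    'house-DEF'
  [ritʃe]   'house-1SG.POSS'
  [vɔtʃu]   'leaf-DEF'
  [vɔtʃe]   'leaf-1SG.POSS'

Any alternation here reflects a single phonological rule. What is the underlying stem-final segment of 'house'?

In [riku] and [ritʃe] the final segment of 'house' alternates: [k] ~ [tʃ].
Compare 'leaf', with invariant [tʃ] in [vɔtʃu] and [vɔtʃe]: an analysis with underlying /tʃ/ and a rule producing [k] before the DEF suffix would wrongly predict alternation here too.
The alternation reflects palatalization before a front vowel: /k/ and /g/ become palato-alveolar [tʃ] and [dʒ] before a front vowel. /k/ is underlying.

/k/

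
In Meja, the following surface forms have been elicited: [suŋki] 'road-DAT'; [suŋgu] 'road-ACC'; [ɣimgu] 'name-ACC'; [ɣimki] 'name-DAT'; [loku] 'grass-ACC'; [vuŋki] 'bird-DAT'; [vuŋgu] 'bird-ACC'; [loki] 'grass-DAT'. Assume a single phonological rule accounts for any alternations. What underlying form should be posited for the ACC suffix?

/-gu/

The ACC morpheme has two allomorphs, [-gu] and [-ku].
By contrast the DAT suffix keeps its initial [k] throughout — that segment must be underlying.
So the underlying form is /-gu/, and voiced stops become voiceless after a vowel.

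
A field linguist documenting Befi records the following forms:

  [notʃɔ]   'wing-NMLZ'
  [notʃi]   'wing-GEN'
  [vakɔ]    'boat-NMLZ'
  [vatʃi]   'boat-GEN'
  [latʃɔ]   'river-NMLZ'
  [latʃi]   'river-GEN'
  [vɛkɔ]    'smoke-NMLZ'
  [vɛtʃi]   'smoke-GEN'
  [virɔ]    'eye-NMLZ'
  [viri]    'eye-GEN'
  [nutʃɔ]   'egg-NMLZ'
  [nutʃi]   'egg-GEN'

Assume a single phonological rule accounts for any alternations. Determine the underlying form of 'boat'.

/vak/

'boat' shows [k] ~ [tʃ] at the end of the stem ([vakɔ] vs [vatʃi]).
If /tʃ/ were underlying and a rule turned it into [k] before the NMLZ suffix, 'wing' would also alternate; but it has [tʃ] in both [notʃɔ] and [notʃi].
Therefore /k/ is basic and [tʃ] is derived by palatalization before a front vowel (/k/ becomes palato-alveolar [tʃ] before a front vowel).
The underlying form of 'boat' is therefore /vak/.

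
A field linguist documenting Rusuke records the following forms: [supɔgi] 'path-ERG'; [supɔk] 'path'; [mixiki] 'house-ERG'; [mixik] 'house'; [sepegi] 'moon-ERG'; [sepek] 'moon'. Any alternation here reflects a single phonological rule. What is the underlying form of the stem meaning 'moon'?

/sepeg/

The stem for 'moon' ends in [g] in [sepegi] but [k] in [sepek].
The stem 'house' ([mixiki], [mixik]) shows [k] unchanged in both environments, so [k] cannot be basic with [g] derived before the ERG suffix.
So /g/ is underlying, and a rule of word-final obstruent devoicing — voiced obstruents become voiceless word-finally — gives [k].
The underlying form of 'moon' is therefore /sepeg/.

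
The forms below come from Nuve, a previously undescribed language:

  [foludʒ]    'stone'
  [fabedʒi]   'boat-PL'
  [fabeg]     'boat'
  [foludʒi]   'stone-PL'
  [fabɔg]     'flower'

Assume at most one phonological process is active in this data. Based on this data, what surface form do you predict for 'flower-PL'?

'boat' shows [dʒ] ~ [g] at the end of the stem ([fabedʒi] vs [fabeg]).
But 'stone' keeps [dʒ] in both environments ([foludʒi], [foludʒ]), so there is no rule changing /dʒ/ to [g] in isolation.
The underlying segment must be /g/; /g/ becomes palato-alveolar [dʒ] before a front vowel, yielding [dʒ] there.
From [fabɔg] the stem 'flower' is /fabɔg/; before a front vowel this yields [fabɔdʒi].

[fabɔdʒi]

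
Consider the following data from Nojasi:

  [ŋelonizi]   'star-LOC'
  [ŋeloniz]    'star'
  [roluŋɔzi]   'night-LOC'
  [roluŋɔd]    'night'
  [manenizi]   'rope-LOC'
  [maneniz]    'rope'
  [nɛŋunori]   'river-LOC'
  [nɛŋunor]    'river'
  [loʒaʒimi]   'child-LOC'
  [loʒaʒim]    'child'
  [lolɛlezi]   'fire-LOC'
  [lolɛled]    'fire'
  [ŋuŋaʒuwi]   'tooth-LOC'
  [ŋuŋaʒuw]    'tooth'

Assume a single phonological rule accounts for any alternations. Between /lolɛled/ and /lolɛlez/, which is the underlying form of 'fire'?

/lolɛled/

The root 'fire' surfaces as [lolɛlezi] and [lolɛled], with a stem-final [z] ~ [d] alternation.
Compare 'rope', with invariant [z] in [manenizi] and [maneniz]: an analysis with underlying /z/ and a rule producing [d] in isolation would wrongly predict alternation here too.
The alternation reflects intervocalic spirantization: voiced stops become fricatives between vowels. /d/ is underlying.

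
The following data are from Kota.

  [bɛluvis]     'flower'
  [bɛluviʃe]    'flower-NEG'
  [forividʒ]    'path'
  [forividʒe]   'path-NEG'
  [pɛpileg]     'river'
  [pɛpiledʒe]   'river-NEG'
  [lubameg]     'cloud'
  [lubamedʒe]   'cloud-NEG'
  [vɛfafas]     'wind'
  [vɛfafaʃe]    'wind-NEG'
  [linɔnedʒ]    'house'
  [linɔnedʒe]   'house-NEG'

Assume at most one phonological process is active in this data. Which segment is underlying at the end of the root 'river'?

/g/

'river' shows [g] ~ [dʒ] at the end of the stem ([pɛpileg] vs [pɛpiledʒe]).
But 'house' keeps [dʒ] in both environments ([linɔnedʒ], [linɔnedʒe]), so there is no rule changing /dʒ/ to [g] in isolation.
The alternation reflects palatalization before a front vowel: /g/ and /s/ become palato-alveolar [dʒ] and [ʃ] before a front vowel. /g/ is underlying.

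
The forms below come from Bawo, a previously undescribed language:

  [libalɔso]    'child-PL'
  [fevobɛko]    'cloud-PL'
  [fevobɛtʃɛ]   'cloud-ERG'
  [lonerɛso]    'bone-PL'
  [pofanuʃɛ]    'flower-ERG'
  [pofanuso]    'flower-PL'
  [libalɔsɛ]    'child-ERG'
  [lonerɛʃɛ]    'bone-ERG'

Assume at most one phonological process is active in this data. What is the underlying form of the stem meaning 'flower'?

/pofanuʃ/

'flower' shows [ʃ] ~ [s] at the end of the stem ([pofanuʃɛ] vs [pofanuso]).
But 'child' keeps [s] in both environments ([libalɔsɛ], [libalɔso]), so there is no rule changing /s/ to [ʃ] before the ERG suffix.
So /ʃ/ is underlying, and a rule of depalatalization — palato-alveolar /tʃ/ and /ʃ/ become [k] and [s] when no front vowel follows — gives [s].
The underlying form of 'flower' is therefore /pofanuʃ/.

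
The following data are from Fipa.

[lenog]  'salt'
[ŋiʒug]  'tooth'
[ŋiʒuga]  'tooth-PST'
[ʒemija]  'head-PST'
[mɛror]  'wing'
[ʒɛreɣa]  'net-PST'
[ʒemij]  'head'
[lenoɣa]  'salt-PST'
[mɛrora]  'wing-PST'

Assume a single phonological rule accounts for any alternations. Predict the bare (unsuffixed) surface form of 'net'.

The stem for 'salt' ends in [g] in [lenog] but [ɣ] in [lenoɣa].
The stem 'tooth' ([ŋiʒug], [ŋiʒuga]) shows [g] unchanged in both environments, so [g] cannot be basic with [ɣ] derived before the PST suffix.
Therefore /ɣ/ is basic and [g] is derived by word-final hardening (voiced fricatives become stops word-finally).
The one attested form of 'net', [ʒɛreɣa], shows underlying /ʒɛreɣ/. Applying the same rule word-finally gives [ʒɛreg].

[ʒɛreg]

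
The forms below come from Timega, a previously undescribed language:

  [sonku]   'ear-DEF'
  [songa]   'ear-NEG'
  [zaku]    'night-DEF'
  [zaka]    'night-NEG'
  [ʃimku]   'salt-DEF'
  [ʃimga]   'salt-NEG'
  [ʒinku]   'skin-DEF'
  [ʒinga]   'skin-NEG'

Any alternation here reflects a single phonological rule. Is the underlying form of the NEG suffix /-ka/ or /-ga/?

The NEG suffix surfaces as [-ga] and [-ka], depending on the final segment of the stem.
The DEF suffix, which begins with [k], is invariant after every stem; so [k] is not altered by any rule here.
So the underlying form is /-ga/, and voiced stops become voiceless after a vowel.

/-ga/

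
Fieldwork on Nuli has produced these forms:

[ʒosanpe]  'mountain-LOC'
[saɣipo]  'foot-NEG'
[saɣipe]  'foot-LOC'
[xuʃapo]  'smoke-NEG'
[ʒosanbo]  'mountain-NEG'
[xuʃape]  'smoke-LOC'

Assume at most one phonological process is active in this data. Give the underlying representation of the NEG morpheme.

/-bo/

The NEG morpheme has two allomorphs, [-bo] and [-po].
By contrast the LOC suffix keeps its initial [p] throughout — that segment must be underlying.
So the underlying form is /-bo/, and voiced stops become voiceless after a vowel.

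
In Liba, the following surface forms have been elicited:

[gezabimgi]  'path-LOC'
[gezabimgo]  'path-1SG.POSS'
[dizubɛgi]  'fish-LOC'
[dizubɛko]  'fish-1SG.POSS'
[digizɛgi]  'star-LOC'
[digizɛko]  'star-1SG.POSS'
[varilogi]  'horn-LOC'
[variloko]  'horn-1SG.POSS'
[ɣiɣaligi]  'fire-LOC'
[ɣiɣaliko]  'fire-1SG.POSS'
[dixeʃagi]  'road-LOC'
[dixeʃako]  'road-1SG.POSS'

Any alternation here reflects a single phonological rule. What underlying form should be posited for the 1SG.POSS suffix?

The 1SG.POSS suffix surfaces as [-go] and [-ko], depending on the final segment of the stem.
The LOC suffix, which begins with [g], is invariant after every stem; so [g] is not altered by any rule here.
So the underlying form is /-ko/, and voiceless stops become voiced after a nasal.

/-ko/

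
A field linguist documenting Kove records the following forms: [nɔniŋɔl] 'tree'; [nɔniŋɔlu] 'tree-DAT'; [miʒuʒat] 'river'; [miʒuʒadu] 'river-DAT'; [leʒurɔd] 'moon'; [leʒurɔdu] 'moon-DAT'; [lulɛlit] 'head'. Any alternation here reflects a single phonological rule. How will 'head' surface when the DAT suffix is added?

[lulɛlidu]

In [miʒuʒat] and [miʒuʒadu] the final segment of 'river' alternates: [t] ~ [d].
The stem 'moon' ([leʒurɔd], [leʒurɔdu]) shows [d] unchanged in both environments, so [d] cannot be basic with [t] derived in isolation.
The alternation reflects intervocalic voicing: voiceless stops become voiced between vowels. /t/ is underlying.
The one attested form of 'head', [lulɛlit], shows underlying /lulɛlit/. Applying the same rule between vowels gives [lulɛlidu].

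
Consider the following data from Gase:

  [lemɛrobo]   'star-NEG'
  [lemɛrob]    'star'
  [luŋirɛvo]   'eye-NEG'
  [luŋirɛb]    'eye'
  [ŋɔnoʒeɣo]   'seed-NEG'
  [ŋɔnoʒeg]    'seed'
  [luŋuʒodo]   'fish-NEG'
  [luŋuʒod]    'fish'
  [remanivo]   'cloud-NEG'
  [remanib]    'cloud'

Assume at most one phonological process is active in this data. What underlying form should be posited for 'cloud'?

The root 'cloud' surfaces as [remanivo] and [remanib], with a stem-final [v] ~ [b] alternation.
Compare 'star', with invariant [b] in [lemɛrobo] and [lemɛrob]: an analysis with underlying /b/ and a rule producing [v] before the NEG suffix would wrongly predict alternation here too.
The alternation reflects word-final hardening: voiced fricatives become stops word-finally. /v/ is underlying.

/remaniv/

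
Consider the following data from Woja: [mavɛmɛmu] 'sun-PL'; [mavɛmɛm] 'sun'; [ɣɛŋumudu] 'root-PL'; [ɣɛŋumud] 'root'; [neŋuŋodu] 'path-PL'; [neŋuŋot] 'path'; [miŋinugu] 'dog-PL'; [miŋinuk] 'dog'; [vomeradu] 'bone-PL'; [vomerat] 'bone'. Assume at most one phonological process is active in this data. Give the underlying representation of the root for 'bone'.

The stem for 'bone' ends in [d] in [vomeradu] but [t] in [vomerat].
But 'root' keeps [d] in both environments ([ɣɛŋumudu], [ɣɛŋumud]), so there is no rule changing /d/ to [t] in isolation.
Therefore /t/ is basic and [d] is derived by intervocalic voicing (voiceless stops become voiced between vowels).
Hence 'bone' is /vomerat/ underlyingly.

/vomerat/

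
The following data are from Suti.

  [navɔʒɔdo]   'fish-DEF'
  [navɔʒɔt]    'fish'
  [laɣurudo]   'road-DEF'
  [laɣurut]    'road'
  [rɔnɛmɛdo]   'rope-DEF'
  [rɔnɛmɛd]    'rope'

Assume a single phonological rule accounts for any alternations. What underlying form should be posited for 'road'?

The root 'road' surfaces as [laɣurudo] and [laɣurut], with a stem-final [d] ~ [t] alternation.
But 'rope' keeps [d] in both environments ([rɔnɛmɛdo], [rɔnɛmɛd]), so there is no rule changing /d/ to [t] in isolation.
So /t/ is underlying, and a rule of intervocalic voicing — voiceless stops become voiced between vowels — gives [d].

/laɣurut/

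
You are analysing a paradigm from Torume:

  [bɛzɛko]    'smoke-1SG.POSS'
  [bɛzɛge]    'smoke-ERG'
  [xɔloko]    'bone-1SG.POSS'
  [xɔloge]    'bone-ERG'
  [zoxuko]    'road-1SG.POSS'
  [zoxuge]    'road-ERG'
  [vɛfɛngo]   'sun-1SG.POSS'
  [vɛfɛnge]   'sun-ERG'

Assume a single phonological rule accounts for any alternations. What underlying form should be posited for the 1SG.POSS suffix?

The 1SG.POSS morpheme has two allomorphs, [-go] and [-ko].
By contrast the ERG suffix keeps its initial [g] throughout — that segment must be underlying.
So the underlying form is /-ko/, and voiceless stops become voiced after a nasal.

/-ko/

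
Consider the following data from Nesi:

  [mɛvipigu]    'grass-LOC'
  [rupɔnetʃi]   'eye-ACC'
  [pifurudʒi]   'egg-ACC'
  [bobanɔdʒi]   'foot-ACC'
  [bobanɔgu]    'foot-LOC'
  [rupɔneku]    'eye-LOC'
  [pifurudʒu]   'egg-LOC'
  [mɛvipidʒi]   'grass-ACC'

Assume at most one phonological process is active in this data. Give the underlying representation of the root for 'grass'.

/mɛvipig/

The root 'grass' surfaces as [mɛvipigu] and [mɛvipidʒi], with a stem-final [g] ~ [dʒ] alternation.
But 'egg' keeps [dʒ] in both environments ([pifurudʒu], [pifurudʒi]), so there is no rule changing /dʒ/ to [g] before the LOC suffix.
The underlying segment must be /g/; /k/ and /g/ become palato-alveolar [tʃ] and [dʒ] before a front vowel, yielding [dʒ] there.
So 'grass' = /mɛvipig/.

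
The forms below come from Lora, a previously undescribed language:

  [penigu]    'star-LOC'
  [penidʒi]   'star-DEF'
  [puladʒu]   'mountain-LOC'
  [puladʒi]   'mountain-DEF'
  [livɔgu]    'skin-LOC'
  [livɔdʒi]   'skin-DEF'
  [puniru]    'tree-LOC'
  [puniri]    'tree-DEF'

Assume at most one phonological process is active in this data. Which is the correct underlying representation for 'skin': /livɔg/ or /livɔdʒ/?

/livɔg/

'skin' shows [g] ~ [dʒ] at the end of the stem ([livɔgu] vs [livɔdʒi]).
But 'mountain' keeps [dʒ] in both environments ([puladʒu], [puladʒi]), so there is no rule changing /dʒ/ to [g] before the LOC suffix.
The underlying segment must be /g/; /g/ becomes palato-alveolar [dʒ] before a front vowel, yielding [dʒ] there.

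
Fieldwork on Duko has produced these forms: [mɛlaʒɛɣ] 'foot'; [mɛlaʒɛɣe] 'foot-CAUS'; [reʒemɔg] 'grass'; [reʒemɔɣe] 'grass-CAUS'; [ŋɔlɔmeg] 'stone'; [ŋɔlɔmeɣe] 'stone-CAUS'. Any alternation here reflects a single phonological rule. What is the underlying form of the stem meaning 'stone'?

/ŋɔlɔmeg/

The stem for 'stone' ends in [g] in [ŋɔlɔmeg] but [ɣ] in [ŋɔlɔmeɣe].
Compare 'foot', with invariant [ɣ] in [mɛlaʒɛɣ] and [mɛlaʒɛɣe]: an analysis with underlying /ɣ/ and a rule producing [g] in isolation would wrongly predict alternation here too.
Therefore /g/ is basic and [ɣ] is derived by intervocalic spirantization (voiced stops become fricatives between vowels).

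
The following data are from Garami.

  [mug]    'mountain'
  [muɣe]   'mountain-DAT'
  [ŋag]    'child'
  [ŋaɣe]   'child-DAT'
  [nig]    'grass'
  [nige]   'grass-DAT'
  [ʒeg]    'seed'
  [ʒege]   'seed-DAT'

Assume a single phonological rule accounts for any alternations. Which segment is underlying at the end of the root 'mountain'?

The root 'mountain' surfaces as [mug] and [muɣe], with a stem-final [g] ~ [ɣ] alternation.
Compare 'grass', with invariant [g] in [nig] and [nige]: an analysis with underlying /g/ and a rule producing [ɣ] before the DAT suffix would wrongly predict alternation here too.
Therefore /ɣ/ is basic and [g] is derived by word-final hardening (voiced fricatives become stops word-finally).

/ɣ/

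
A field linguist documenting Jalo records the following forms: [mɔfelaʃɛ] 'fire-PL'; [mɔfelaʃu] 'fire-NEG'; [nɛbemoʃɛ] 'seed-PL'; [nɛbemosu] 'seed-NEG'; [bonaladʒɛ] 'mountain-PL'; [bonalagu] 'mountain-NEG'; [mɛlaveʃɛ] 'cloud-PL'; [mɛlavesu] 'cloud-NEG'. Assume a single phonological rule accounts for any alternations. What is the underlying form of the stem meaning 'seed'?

/nɛbemos/

The stem for 'seed' ends in [ʃ] in [nɛbemoʃɛ] but [s] in [nɛbemosu].
But 'fire' keeps [ʃ] in both environments ([mɔfelaʃɛ], [mɔfelaʃu]), so there is no rule changing /ʃ/ to [s] before the NEG suffix.
Therefore /s/ is basic and [ʃ] is derived by palatalization before a front vowel (/g/ and /s/ become palato-alveolar [dʒ] and [ʃ] before a front vowel).
So 'seed' = /nɛbemos/.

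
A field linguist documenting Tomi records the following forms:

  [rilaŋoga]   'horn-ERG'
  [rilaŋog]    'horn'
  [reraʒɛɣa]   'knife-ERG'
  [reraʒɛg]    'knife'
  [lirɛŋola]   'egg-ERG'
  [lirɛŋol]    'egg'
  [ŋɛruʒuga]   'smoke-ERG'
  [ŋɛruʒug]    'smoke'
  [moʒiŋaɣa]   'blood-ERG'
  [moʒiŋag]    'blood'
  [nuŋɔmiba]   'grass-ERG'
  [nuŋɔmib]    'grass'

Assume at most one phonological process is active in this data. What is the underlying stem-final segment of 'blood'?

/ɣ/

In [moʒiŋaɣa] and [moʒiŋag] the final segment of 'blood' alternates: [ɣ] ~ [g].
Compare 'smoke', with invariant [g] in [ŋɛruʒuga] and [ŋɛruʒug]: an analysis with underlying /g/ and a rule producing [ɣ] before the ERG suffix would wrongly predict alternation here too.
Therefore /ɣ/ is basic and [g] is derived by word-final hardening (voiced fricatives become stops word-finally).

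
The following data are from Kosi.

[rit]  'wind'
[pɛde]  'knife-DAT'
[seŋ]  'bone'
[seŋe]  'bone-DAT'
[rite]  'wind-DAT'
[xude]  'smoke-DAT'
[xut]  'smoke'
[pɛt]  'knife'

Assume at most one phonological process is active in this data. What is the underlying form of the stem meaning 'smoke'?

/xud/

The stem for 'smoke' ends in [t] in [xut] but [d] in [xude].
If /t/ were underlying and a rule turned it into [d] before the DAT suffix, 'wind' would also alternate; but it has [t] in both [rit] and [rite].
So /d/ is underlying, and a rule of word-final obstruent devoicing — voiced obstruents become voiceless word-finally — gives [t].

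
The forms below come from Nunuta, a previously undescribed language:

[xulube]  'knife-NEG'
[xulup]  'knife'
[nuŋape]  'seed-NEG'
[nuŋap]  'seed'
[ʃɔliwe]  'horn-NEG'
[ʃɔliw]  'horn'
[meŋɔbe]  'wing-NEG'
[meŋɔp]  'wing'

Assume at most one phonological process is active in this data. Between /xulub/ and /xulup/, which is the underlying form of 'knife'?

The root 'knife' surfaces as [xulube] and [xulup], with a stem-final [b] ~ [p] alternation.
If /p/ were underlying and a rule turned it into [b] before the NEG suffix, 'seed' would also alternate; but it has [p] in both [nuŋape] and [nuŋap].
Therefore /b/ is basic and [p] is derived by word-final obstruent devoicing (voiced obstruents become voiceless word-finally).

/xulub/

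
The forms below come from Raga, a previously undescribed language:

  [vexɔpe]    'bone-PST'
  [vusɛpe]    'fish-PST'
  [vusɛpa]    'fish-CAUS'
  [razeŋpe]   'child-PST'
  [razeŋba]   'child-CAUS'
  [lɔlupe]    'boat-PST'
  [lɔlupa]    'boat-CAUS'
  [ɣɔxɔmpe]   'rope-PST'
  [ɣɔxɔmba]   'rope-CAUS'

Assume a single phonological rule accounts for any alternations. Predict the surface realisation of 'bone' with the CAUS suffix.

The CAUS suffix surfaces as [-ba] and [-pa], depending on the final segment of the stem.
By contrast the PST suffix keeps its initial [p] throughout — that segment must be underlying.
So the underlying form is /-ba/, and voiced stops become voiceless after a vowel.
After 'bone', which ends in a vowel, the suffix surfaces as [-pa], giving [vexɔpa].

[vexɔpa]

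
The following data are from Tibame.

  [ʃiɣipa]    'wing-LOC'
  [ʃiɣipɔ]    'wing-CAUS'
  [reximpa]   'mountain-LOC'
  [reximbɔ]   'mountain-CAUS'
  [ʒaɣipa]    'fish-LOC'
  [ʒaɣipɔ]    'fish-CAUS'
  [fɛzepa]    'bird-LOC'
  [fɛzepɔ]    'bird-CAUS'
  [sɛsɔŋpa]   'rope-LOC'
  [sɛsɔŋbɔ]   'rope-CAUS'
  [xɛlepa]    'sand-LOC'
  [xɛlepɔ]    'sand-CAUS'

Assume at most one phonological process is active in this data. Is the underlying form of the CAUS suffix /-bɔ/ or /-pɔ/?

/-bɔ/

The CAUS suffix surfaces as [-bɔ] and [-pɔ], depending on the final segment of the stem.
The LOC suffix, which begins with [p], is invariant after every stem; so [p] is not altered by any rule here.
The CAUS suffix is therefore /-bɔ/ underlyingly, with post-vocalic devoicing: voiced stops become voiceless after a vowel.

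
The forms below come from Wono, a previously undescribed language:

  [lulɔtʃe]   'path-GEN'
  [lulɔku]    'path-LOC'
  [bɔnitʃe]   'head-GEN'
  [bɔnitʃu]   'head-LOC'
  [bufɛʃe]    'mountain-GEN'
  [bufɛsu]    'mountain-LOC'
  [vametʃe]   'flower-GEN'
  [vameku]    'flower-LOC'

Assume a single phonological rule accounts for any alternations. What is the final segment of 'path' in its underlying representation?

'path' shows [tʃ] ~ [k] at the end of the stem ([lulɔtʃe] vs [lulɔku]).
But 'head' keeps [tʃ] in both environments ([bɔnitʃe], [bɔnitʃu]), so there is no rule changing /tʃ/ to [k] before the LOC suffix.
The alternation reflects palatalization before a front vowel: /k/ and /s/ become palato-alveolar [tʃ] and [ʃ] before a front vowel. /k/ is underlying.

/k/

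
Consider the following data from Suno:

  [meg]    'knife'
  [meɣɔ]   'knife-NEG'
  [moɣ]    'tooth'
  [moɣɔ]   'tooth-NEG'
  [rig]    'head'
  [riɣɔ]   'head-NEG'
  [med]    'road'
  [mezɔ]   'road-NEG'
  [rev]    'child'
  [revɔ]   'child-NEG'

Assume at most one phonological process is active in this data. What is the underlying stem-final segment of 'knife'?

/g/

The root 'knife' surfaces as [meg] and [meɣɔ], with a stem-final [g] ~ [ɣ] alternation.
But 'tooth' keeps [ɣ] in both environments ([moɣ], [moɣɔ]), so there is no rule changing /ɣ/ to [g] in isolation.
So /g/ is underlying, and a rule of intervocalic spirantization — voiced stops become fricatives between vowels — gives [ɣ].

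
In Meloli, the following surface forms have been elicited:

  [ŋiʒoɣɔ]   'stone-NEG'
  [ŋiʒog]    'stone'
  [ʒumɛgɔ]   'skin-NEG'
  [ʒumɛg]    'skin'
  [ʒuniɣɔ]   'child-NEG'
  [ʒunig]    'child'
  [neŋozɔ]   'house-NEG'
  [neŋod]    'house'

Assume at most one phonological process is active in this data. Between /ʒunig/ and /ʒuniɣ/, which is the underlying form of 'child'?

/ʒuniɣ/

'child' shows [ɣ] ~ [g] at the end of the stem ([ʒuniɣɔ] vs [ʒunig]).
Compare 'skin', with invariant [g] in [ʒumɛgɔ] and [ʒumɛg]: an analysis with underlying /g/ and a rule producing [ɣ] before the NEG suffix would wrongly predict alternation here too.
The underlying segment must be /ɣ/; voiced fricatives become stops word-finally, yielding [g] there.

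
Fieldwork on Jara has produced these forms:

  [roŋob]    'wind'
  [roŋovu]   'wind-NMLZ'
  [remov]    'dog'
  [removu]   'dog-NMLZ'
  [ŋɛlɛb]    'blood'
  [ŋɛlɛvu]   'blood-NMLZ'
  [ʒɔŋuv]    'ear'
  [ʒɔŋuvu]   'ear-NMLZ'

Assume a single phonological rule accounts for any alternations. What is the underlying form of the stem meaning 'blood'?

The root 'blood' surfaces as [ŋɛlɛb] and [ŋɛlɛvu], with a stem-final [b] ~ [v] alternation.
If /v/ were underlying and a rule turned it into [b] in isolation, 'dog' would also alternate; but it has [v] in both [remov] and [removu].
Therefore /b/ is basic and [v] is derived by intervocalic spirantization (voiced stops become fricatives between vowels).

/ŋɛlɛb/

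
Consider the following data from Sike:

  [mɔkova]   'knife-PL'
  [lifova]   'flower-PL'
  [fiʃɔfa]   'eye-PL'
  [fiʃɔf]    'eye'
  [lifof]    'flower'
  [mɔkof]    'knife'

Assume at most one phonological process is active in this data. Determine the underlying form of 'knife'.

The stem for 'knife' ends in [v] in [mɔkova] but [f] in [mɔkof].
If /f/ were underlying and a rule turned it into [v] before the PL suffix, 'eye' would also alternate; but it has [f] in both [fiʃɔfa] and [fiʃɔf].
Therefore /v/ is basic and [f] is derived by word-final obstruent devoicing (voiced obstruents become voiceless word-finally).

/mɔkov/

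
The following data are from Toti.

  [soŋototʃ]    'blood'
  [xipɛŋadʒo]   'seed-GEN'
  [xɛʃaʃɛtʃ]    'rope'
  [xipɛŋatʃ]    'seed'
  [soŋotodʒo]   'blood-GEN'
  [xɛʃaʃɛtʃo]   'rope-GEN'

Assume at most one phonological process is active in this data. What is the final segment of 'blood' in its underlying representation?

/dʒ/

The stem for 'blood' ends in [dʒ] in [soŋotodʒo] but [tʃ] in [soŋototʃ].
But 'rope' keeps [tʃ] in both environments ([xɛʃaʃɛtʃo], [xɛʃaʃɛtʃ]), so there is no rule changing /tʃ/ to [dʒ] before the GEN suffix.
So /dʒ/ is underlying, and a rule of word-final obstruent devoicing — voiced obstruents become voiceless word-finally — gives [tʃ].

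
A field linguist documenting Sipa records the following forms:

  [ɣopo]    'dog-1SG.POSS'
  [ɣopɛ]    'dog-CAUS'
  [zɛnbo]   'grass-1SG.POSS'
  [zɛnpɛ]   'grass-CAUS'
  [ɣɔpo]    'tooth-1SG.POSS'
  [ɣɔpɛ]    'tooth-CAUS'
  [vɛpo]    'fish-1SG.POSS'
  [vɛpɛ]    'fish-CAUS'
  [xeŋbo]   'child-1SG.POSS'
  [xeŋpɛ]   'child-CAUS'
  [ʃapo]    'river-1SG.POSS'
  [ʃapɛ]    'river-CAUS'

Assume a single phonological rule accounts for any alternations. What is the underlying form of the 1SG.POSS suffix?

The 1SG.POSS suffix surfaces as [-bo] and [-po], depending on the final segment of the stem.
By contrast the CAUS suffix keeps its initial [p] throughout — that segment must be underlying.
The 1SG.POSS suffix is therefore /-bo/ underlyingly, with post-vocalic devoicing: voiced stops become voiceless after a vowel.

/-bo/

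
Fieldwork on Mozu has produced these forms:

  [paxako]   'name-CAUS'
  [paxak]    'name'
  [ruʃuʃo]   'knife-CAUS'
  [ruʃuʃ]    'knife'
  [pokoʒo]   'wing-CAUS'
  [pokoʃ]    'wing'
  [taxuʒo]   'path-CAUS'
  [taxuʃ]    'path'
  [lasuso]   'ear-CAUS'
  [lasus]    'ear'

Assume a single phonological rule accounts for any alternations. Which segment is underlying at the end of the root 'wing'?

/ʒ/

The root 'wing' surfaces as [pokoʒo] and [pokoʃ], with a stem-final [ʒ] ~ [ʃ] alternation.
But 'knife' keeps [ʃ] in both environments ([ruʃuʃo], [ruʃuʃ]), so there is no rule changing /ʃ/ to [ʒ] before the CAUS suffix.
So /ʒ/ is underlying, and a rule of word-final obstruent devoicing — voiced obstruents become voiceless word-finally — gives [ʃ].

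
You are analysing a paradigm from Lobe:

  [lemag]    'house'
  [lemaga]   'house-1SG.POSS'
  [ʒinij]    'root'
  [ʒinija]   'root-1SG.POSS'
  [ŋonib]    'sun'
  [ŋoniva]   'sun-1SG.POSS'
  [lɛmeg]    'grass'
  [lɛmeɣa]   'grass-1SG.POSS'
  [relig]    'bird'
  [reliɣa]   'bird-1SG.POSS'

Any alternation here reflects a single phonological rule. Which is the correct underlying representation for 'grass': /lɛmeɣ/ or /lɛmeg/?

/lɛmeɣ/

The root 'grass' surfaces as [lɛmeg] and [lɛmeɣa], with a stem-final [g] ~ [ɣ] alternation.
If /g/ were underlying and a rule turned it into [ɣ] before the 1SG.POSS suffix, 'house' would also alternate; but it has [g] in both [lemag] and [lemaga].
Therefore /ɣ/ is basic and [g] is derived by word-final hardening (voiced fricatives become stops word-finally).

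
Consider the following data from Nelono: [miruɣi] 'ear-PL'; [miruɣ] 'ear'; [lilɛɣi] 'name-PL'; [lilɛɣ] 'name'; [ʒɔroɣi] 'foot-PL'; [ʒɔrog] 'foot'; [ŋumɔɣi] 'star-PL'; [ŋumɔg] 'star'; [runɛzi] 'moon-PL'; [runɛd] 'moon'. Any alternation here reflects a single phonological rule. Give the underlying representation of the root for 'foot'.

/ʒɔrog/

The root 'foot' surfaces as [ʒɔroɣi] and [ʒɔrog], with a stem-final [ɣ] ~ [g] alternation.
But 'name' keeps [ɣ] in both environments ([lilɛɣi], [lilɛɣ]), so there is no rule changing /ɣ/ to [g] in isolation.
Therefore /g/ is basic and [ɣ] is derived by intervocalic spirantization (voiced stops become fricatives between vowels).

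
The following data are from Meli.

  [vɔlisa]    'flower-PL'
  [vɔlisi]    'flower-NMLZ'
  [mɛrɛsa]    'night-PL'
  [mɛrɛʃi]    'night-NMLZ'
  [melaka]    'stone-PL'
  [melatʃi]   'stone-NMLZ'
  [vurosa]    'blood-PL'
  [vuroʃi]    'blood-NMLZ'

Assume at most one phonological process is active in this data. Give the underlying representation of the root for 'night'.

/mɛrɛʃ/

In [mɛrɛsa] and [mɛrɛʃi] the final segment of 'night' alternates: [s] ~ [ʃ].
Compare 'flower', with invariant [s] in [vɔlisa] and [vɔlisi]: an analysis with underlying /s/ and a rule producing [ʃ] before the NMLZ suffix would wrongly predict alternation here too.
Therefore /ʃ/ is basic and [s] is derived by depalatalization (palato-alveolar /tʃ/ and /ʃ/ become [k] and [s] when no front vowel follows).
Hence 'night' is /mɛrɛʃ/ underlyingly.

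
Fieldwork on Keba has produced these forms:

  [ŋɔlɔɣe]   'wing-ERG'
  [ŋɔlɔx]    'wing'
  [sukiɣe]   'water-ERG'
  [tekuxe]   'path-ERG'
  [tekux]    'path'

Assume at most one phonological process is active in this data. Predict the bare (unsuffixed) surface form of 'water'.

[sukix]

'wing' shows [ɣ] ~ [x] at the end of the stem ([ŋɔlɔɣe] vs [ŋɔlɔx]).
The stem 'path' ([tekuxe], [tekux]) shows [x] unchanged in both environments, so [x] cannot be basic with [ɣ] derived before the ERG suffix.
The underlying segment must be /ɣ/; voiced obstruents become voiceless word-finally, yielding [x] there.
From [sukiɣe] the stem 'water' is /sukiɣ/; word-finally this yields [sukix].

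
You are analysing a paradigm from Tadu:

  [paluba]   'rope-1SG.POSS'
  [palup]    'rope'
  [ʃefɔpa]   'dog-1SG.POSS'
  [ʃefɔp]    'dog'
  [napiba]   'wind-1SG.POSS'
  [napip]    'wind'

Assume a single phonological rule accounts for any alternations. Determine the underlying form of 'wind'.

/napib/

In [napiba] and [napip] the final segment of 'wind' alternates: [b] ~ [p].
The stem 'dog' ([ʃefɔpa], [ʃefɔp]) shows [p] unchanged in both environments, so [p] cannot be basic with [b] derived before the 1SG.POSS suffix.
Therefore /b/ is basic and [p] is derived by word-final obstruent devoicing (voiced obstruents become voiceless word-finally).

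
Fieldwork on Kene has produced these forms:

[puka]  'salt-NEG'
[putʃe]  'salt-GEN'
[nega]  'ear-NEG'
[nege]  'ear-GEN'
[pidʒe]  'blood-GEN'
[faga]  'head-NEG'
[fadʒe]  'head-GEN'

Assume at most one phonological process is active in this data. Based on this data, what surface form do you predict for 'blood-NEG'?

[piga]

In [faga] and [fadʒe] the final segment of 'head' alternates: [g] ~ [dʒ].
The stem 'ear' ([nega], [nege]) shows [g] unchanged in both environments, so [g] cannot be basic with [dʒ] derived before the GEN suffix.
So /dʒ/ is underlying, and a rule of depalatalization — palato-alveolar /tʃ/ and /dʒ/ become [k] and [g] when no front vowel follows — gives [g].
The one attested form of 'blood', [pidʒe], shows underlying /pidʒ/. Applying the same rule when no front vowel follows gives [piga].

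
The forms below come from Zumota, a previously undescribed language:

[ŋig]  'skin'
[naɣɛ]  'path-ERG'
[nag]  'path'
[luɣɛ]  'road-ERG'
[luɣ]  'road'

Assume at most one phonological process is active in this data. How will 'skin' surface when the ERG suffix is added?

[ŋiɣɛ]

In [naɣɛ] and [nag] the final segment of 'path' alternates: [ɣ] ~ [g].
If /ɣ/ were underlying and a rule turned it into [g] in isolation, 'road' would also alternate; but it has [ɣ] in both [luɣɛ] and [luɣ].
So /g/ is underlying, and a rule of intervocalic spirantization — voiced stops become fricatives between vowels — gives [ɣ].
The one attested form of 'skin', [ŋig], shows underlying /ŋig/. Applying the same rule between vowels gives [ŋiɣɛ].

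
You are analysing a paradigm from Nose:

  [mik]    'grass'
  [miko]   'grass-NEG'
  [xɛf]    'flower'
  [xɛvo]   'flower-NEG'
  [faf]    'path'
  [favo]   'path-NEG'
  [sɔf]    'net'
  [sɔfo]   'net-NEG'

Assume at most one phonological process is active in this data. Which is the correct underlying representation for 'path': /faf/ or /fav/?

/fav/

'path' shows [f] ~ [v] at the end of the stem ([faf] vs [favo]).
But 'net' keeps [f] in both environments ([sɔf], [sɔfo]), so there is no rule changing /f/ to [v] before the NEG suffix.
Therefore /v/ is basic and [f] is derived by word-final obstruent devoicing (voiced obstruents become voiceless word-finally).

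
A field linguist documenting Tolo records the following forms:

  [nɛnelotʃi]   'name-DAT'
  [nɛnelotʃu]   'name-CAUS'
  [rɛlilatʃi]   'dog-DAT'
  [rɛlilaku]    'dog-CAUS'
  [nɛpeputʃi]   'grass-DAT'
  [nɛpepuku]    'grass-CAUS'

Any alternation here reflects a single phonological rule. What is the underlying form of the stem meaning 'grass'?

/nɛpepuk/

In [nɛpeputʃi] and [nɛpepuku] the final segment of 'grass' alternates: [tʃ] ~ [k].
Compare 'name', with invariant [tʃ] in [nɛnelotʃi] and [nɛnelotʃu]: an analysis with underlying /tʃ/ and a rule producing [k] before the CAUS suffix would wrongly predict alternation here too.
The underlying segment must be /k/; /k/ becomes palato-alveolar [tʃ] before a front vowel, yielding [tʃ] there.
The underlying form of 'grass' is therefore /nɛpepuk/.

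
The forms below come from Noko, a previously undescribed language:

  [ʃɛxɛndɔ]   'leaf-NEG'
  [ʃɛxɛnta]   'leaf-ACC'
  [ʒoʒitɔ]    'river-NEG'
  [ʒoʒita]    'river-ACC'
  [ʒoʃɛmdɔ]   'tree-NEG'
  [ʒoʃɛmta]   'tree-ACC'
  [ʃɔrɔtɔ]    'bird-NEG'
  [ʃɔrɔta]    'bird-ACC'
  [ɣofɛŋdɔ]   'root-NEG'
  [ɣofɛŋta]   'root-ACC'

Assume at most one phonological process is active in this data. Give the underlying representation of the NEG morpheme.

/-dɔ/

The NEG suffix surfaces as [-dɔ] and [-tɔ], depending on the final segment of the stem.
The ACC suffix, which begins with [t], is invariant after every stem; so [t] is not altered by any rule here.
The NEG suffix is therefore /-dɔ/ underlyingly, with post-vocalic devoicing: voiced stops become voiceless after a vowel.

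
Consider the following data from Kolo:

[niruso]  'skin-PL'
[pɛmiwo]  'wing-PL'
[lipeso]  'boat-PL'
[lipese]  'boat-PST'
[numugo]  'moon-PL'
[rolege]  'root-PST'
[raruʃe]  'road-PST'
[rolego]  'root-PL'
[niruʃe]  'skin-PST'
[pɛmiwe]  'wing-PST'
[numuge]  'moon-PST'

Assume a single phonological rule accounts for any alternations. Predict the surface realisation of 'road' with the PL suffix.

'skin' shows [ʃ] ~ [s] at the end of the stem ([niruʃe] vs [niruso]).
The stem 'boat' ([lipese], [lipeso]) shows [s] unchanged in both environments, so [s] cannot be basic with [ʃ] derived before the PST suffix.
The underlying segment must be /ʃ/; palato-alveolar /ʃ/ becomes [s] when no front vowel follows, yielding [s] there.
From [raruʃe] the stem 'road' is /raruʃ/; when no front vowel follows this yields [raruso].

[raruso]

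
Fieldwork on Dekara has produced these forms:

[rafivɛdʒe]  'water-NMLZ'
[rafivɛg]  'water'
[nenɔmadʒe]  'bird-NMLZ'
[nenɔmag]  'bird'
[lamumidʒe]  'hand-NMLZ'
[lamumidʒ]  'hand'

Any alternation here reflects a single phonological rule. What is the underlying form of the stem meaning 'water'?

The root 'water' surfaces as [rafivɛdʒe] and [rafivɛg], with a stem-final [dʒ] ~ [g] alternation.
If /dʒ/ were underlying and a rule turned it into [g] in isolation, 'hand' would also alternate; but it has [dʒ] in both [lamumidʒe] and [lamumidʒ].
Therefore /g/ is basic and [dʒ] is derived by palatalization before a front vowel (/g/ becomes palato-alveolar [dʒ] before a front vowel).
Hence 'water' is /rafivɛg/ underlyingly.

/rafivɛg/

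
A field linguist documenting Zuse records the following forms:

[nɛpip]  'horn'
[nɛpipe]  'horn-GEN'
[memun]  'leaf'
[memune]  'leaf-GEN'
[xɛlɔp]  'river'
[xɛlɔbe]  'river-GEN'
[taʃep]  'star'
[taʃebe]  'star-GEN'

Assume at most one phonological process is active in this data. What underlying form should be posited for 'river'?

/xɛlɔb/

The root 'river' surfaces as [xɛlɔp] and [xɛlɔbe], with a stem-final [p] ~ [b] alternation.
If /p/ were underlying and a rule turned it into [b] before the GEN suffix, 'horn' would also alternate; but it has [p] in both [nɛpip] and [nɛpipe].
The underlying segment must be /b/; voiced obstruents become voiceless word-finally, yielding [p] there.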